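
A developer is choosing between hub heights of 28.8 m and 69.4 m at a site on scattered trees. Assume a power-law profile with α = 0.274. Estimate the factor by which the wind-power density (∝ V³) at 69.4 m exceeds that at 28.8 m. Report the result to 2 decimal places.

2.06

Speed ratio: V_B/V_A = (z_B/z_A)^α = (69.4/28.8)^0.274 = (2.4097)^0.274 = 1.27250
Power-density ratio: P_B/P_A = (V_B/V_A)³ = (1.27250)³ = 2.06052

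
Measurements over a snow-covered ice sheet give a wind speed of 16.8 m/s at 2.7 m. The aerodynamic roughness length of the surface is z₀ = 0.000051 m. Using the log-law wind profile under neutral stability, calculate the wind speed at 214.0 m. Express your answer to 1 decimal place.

Log law: V(z) ∝ ln(z/z₀), so V₂/V₁ = ln(z₂/z₀) / ln(z₁/z₀).
ln(214.0/0.000051) = 15.2497, ln(2.7/0.000051) = 10.8769
V₂ = 16.8 × 15.2497/10.8769 = 16.8 × 1.4020 = 23.5539 m/s

23.6 m/s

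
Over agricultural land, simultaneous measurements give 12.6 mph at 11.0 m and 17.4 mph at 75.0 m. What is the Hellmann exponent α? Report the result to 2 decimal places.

α ≈ 0.17

Power law: V₂/V₁ = (z₂/z₁)^α ⇒ α = ln(V₂/V₁) / ln(z₂/z₁)
α = ln(17.4/12.6) / ln(75.0/11.0) = ln(1.3810) / ln(6.8182)
  = 0.32277 / 1.91959 = 0.16815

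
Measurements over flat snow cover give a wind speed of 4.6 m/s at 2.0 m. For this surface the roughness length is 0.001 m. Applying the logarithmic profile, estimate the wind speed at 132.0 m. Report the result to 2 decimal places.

Log law: V(z) ∝ ln(z/z₀), so V₂/V₁ = ln(z₂/z₀) / ln(z₁/z₀).
ln(132.0/0.001) = 11.7906, ln(2.0/0.001) = 7.6009
V₂ = 4.6 × 11.7906/7.6009 = 4.6 × 1.5512 = 7.1355 m/s

7.14 m/s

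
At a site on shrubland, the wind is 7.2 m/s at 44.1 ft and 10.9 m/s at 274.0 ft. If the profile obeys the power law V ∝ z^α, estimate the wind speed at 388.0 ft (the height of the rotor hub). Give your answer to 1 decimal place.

11.8 m/s

First find α: α = ln(V₂/V₁)/ln(z₂/z₁) = ln(10.9/7.2)/ln(274.0/44.1) = 0.41468/1.82667 = 0.2270
Extrapolate from 274.0 ft to 388.0 ft: V₃ = 10.9 × (388.0/274.0)^0.2270 = 10.9 × 1.0822 = 11.7957 m/s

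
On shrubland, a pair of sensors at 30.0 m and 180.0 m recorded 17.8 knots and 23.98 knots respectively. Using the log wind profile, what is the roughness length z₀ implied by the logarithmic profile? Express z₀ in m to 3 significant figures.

Log law: V(z) ∝ ln(z/z₀). With r = V₁/V₂ = 17.8/23.98 = 0.74229,
r · ln(z₂/z₀) = ln(z₁/z₀) ⇒ ln z₀ = (ln z₁ − r·ln z₂)/(1 − r)
ln z₀ = (3.40120 − 0.74229×5.19296) / 0.25771 = -1.7595
z₀ = exp(-1.7595) = 0.1721 m

z₀ ≈ 0.172 m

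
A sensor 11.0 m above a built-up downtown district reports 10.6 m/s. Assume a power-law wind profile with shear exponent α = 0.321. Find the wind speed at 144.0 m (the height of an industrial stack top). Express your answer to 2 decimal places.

Power-law profile: V₂ = V₁ · (z₂/z₁)^α
V₂ = 10.6 × (144.0/11.0)^0.321 = 10.6 × (13.0909)^0.321
    = 10.6 × 2.2832 = 24.2021 m/s

24.20 m/s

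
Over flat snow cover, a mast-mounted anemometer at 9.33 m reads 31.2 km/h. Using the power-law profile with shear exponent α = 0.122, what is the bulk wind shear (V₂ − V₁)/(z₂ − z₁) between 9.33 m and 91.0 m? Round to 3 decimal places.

0.122 km/h/m

Power law: V₂ = V₁ · (z₂/z₁)^α = 31.2 × (9.7535)^0.122 = 41.1938 km/h
ΔV/Δz = (41.1938 − 31.2)/(91.0 − 9.33) = 9.9938/81.6700 = 0.12237 km/h/m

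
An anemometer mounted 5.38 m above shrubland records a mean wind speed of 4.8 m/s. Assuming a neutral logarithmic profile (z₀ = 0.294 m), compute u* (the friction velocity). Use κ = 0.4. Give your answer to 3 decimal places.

Log law: V(z) = (u*/κ) · ln(z/z₀) ⇒ u* = κ · V / ln(z/z₀)
u* = 0.4 × 4.8 / ln(5.38/0.294) = 0.4 × 4.8 / 2.9069
   = 1.9200 / 2.9069 = 0.6605 m/s

u* ≈ 0.661 m/s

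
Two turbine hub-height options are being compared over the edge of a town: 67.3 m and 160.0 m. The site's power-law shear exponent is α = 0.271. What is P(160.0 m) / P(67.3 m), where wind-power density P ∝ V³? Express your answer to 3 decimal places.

2.022

Speed ratio: V_B/V_A = (z_B/z_A)^α = (160.0/67.3)^0.271 = (2.3774)^0.271 = 1.26452
Power-density ratio: P_B/P_A = (V_B/V_A)³ = (1.26452)³ = 2.02196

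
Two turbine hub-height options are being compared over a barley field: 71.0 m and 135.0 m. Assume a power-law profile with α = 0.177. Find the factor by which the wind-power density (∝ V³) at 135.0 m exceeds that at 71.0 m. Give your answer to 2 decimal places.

Speed ratio: V_B/V_A = (z_B/z_A)^α = (135.0/71.0)^0.177 = (1.9014)^0.177 = 1.12046
Power-density ratio: P_B/P_A = (V_B/V_A)³ = (1.12046)³ = 1.40666

1.41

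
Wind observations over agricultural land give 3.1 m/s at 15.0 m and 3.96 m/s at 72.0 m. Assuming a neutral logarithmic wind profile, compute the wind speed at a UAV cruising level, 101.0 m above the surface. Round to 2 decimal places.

Log law: V ∝ ln(z/z₀). From the pair, with r = V₁/V₂ = 0.78283,
ln z₀ = (ln z₁ − r·ln z₂)/(1 − r) = (2.7081 − 0.78283×4.2767)/0.21717 = -2.9463 → z₀ = 0.05254 m
V₃ = V₁ · ln(z₃/z₀)/ln(z₁/z₀) = 3.1 × 7.5614/5.6543 = 4.1456 m/s

4.15 m/s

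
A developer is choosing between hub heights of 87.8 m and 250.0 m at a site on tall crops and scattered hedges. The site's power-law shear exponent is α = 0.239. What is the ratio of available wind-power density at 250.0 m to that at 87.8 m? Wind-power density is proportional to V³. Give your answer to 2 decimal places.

Speed ratio: V_B/V_A = (z_B/z_A)^α = (250.0/87.8)^0.239 = (2.8474)^0.239 = 1.28414
Power-density ratio: P_B/P_A = (V_B/V_A)³ = (1.28414)³ = 2.11757

2.12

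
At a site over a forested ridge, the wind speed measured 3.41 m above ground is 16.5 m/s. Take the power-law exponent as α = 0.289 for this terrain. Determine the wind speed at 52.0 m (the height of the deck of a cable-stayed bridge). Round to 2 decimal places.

36.26 m/s

Power-law profile: V₂ = V₁ · (z₂/z₁)^α
V₂ = 16.5 × (52.0/3.41)^0.289 = 16.5 × (15.2493)^0.289
    = 16.5 × 2.1977 = 36.2613 m/s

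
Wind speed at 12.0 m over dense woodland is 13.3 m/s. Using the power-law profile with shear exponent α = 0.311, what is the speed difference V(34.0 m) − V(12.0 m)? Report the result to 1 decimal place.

5.1 m/s

Power law: V₂ = V₁ · (z₂/z₁)^α = 13.3 × (2.8333)^0.311 = 18.3872 m/s
ΔV = 18.3872 − 13.3 = 5.0872 m/s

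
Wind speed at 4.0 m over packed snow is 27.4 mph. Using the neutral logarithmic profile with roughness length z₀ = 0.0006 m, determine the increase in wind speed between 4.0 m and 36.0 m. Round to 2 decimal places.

6.84 mph

Log law: V₂ = V₁ · ln(z₂/z₀)/ln(z₁/z₀) = 27.4 × 11.0021/8.8049 = 34.2376 mph
ΔV = 34.2376 − 27.4 = 6.8376 mph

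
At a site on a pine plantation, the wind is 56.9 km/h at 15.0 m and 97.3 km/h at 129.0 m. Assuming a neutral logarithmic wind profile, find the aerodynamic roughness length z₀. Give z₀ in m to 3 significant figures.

z₀ ≈ 0.724 m

Log law: V(z) ∝ ln(z/z₀). With r = V₁/V₂ = 56.9/97.3 = 0.58479,
r · ln(z₂/z₀) = ln(z₁/z₀) ⇒ ln z₀ = (ln z₁ − r·ln z₂)/(1 − r)
ln z₀ = (2.70805 − 0.58479×4.85981) / 0.41521 = -0.3225
z₀ = exp(-0.3225) = 0.7243 m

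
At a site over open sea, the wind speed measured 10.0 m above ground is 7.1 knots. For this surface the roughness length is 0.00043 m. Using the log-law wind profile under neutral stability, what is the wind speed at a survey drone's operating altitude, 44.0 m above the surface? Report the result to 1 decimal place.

8.1 knots

Log law: V(z) ∝ ln(z/z₀), so V₂/V₁ = ln(z₂/z₀) / ln(z₁/z₀).
ln(44.0/0.00043) = 11.5359, ln(10.0/0.00043) = 10.0543
V₂ = 7.1 × 11.5359/10.0543 = 7.1 × 1.1474 = 8.1463 knots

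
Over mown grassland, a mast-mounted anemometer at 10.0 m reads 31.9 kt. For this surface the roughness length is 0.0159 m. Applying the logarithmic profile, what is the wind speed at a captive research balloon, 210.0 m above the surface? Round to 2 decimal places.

46.97 kt

Log law: V(z) ∝ ln(z/z₀), so V₂/V₁ = ln(z₂/z₀) / ln(z₁/z₀).
ln(210.0/0.0159) = 9.4885, ln(10.0/0.0159) = 6.4440
V₂ = 31.9 × 9.4885/6.4440 = 31.9 × 1.4725 = 46.9714 kt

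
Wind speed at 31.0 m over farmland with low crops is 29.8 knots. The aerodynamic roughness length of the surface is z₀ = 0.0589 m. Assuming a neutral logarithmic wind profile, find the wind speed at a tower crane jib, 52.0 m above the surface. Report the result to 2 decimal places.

Log law: V(z) ∝ ln(z/z₀), so V₂/V₁ = ln(z₂/z₀) / ln(z₁/z₀).
ln(52.0/0.0589) = 6.7832, ln(31.0/0.0589) = 6.2659
V₂ = 29.8 × 6.7832/6.2659 = 29.8 × 1.0826 = 32.2600 knots

32.26 knots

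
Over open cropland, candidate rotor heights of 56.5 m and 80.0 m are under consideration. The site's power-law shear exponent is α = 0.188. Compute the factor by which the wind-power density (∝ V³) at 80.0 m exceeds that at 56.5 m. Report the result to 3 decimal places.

Speed ratio: V_B/V_A = (z_B/z_A)^α = (80.0/56.5)^0.188 = (1.4159)^0.188 = 1.06757
Power-density ratio: P_B/P_A = (V_B/V_A)³ = (1.06757)³ = 1.21671

1.217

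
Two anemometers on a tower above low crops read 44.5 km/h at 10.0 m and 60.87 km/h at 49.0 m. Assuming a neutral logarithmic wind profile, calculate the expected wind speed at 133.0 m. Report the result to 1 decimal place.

71.2 km/h

Log law: V ∝ ln(z/z₀). From the pair, with r = V₁/V₂ = 0.73107,
ln z₀ = (ln z₁ − r·ln z₂)/(1 − r) = (2.3026 − 0.73107×3.8918)/0.26893 = -2.0176 → z₀ = 0.1330 m
V₃ = V₁ · ln(z₃/z₀)/ln(z₁/z₀) = 44.5 × 6.9079/4.3202 = 71.1554 km/h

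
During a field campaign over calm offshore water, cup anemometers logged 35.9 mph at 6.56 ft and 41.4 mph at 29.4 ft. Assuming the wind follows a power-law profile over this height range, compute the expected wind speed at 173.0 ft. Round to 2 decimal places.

48.99 mph

First find α: α = ln(V₂/V₁)/ln(z₂/z₁) = ln(41.4/35.9)/ln(29.4/6.56) = 0.14254/1.50000 = 0.0950
Extrapolate from 29.4 ft to 173.0 ft: V₃ = 41.4 × (173.0/29.4)^0.0950 = 41.4 × 1.1834 = 48.9941 mph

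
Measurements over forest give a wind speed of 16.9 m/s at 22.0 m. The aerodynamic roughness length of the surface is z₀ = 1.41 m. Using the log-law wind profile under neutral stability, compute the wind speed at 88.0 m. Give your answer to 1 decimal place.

Log law: V(z) ∝ ln(z/z₀), so V₂/V₁ = ln(z₂/z₀) / ln(z₁/z₀).
ln(88.0/1.41) = 4.1337, ln(22.0/1.41) = 2.7475
V₂ = 16.9 × 4.1337/2.7475 = 16.9 × 1.5046 = 25.4273 m/s

25.4 m/s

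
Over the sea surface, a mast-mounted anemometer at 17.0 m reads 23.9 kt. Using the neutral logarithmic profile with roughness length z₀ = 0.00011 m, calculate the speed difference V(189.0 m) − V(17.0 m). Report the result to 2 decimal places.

Log law: V₂ = V₁ · ln(z₂/z₀)/ln(z₁/z₀) = 23.9 × 14.3568/11.9482 = 28.7178 kt
ΔV = 28.7178 − 23.9 = 4.8178 kt

4.82 kt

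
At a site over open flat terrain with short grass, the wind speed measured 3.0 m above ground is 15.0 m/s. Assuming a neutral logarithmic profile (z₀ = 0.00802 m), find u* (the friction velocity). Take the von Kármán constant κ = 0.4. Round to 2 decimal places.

u* ≈ 1.01 m/s

Log law: V(z) = (u*/κ) · ln(z/z₀) ⇒ u* = κ · V / ln(z/z₀)
u* = 0.4 × 15.0 / ln(3.0/0.00802) = 0.4 × 15.0 / 5.9244
   = 6.0000 / 5.9244 = 1.0128 m/s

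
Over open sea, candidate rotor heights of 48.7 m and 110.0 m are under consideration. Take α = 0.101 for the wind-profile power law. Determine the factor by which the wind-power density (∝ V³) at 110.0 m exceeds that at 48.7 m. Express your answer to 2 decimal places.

Speed ratio: V_B/V_A = (z_B/z_A)^α = (110.0/48.7)^0.101 = (2.2587)^0.101 = 1.08578
Power-density ratio: P_B/P_A = (V_B/V_A)³ = (1.08578)³ = 1.28003

1.28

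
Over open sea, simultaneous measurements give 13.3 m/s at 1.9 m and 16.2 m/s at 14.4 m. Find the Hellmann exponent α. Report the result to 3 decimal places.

α ≈ 0.097

Power law: V₂/V₁ = (z₂/z₁)^α ⇒ α = ln(V₂/V₁) / ln(z₂/z₁)
α = ln(16.2/13.3) / ln(14.4/1.9) = ln(1.2180) / ln(7.5789)
  = 0.19725 / 2.02537 = 0.09739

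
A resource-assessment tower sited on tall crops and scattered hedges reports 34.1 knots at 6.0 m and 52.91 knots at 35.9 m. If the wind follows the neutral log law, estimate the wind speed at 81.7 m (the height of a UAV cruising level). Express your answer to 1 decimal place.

Log law: V ∝ ln(z/z₀). From the pair, with r = V₁/V₂ = 0.64449,
ln z₀ = (ln z₁ − r·ln z₂)/(1 − r) = (1.7918 − 0.64449×3.5807)/0.35551 = -1.4514 → z₀ = 0.2342 m
V₃ = V₁ · ln(z₃/z₀)/ln(z₁/z₀) = 34.1 × 5.8545/3.2432 = 61.5562 knots

61.6 knots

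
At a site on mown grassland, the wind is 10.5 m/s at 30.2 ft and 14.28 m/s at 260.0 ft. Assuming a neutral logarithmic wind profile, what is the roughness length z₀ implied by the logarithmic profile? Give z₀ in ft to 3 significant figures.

z₀ ≈ 0.0764 ft

Log law: V(z) ∝ ln(z/z₀). With r = V₁/V₂ = 10.5/14.28 = 0.73529,
r · ln(z₂/z₀) = ln(z₁/z₀) ⇒ ln z₀ = (ln z₁ − r·ln z₂)/(1 − r)
ln z₀ = (3.40784 − 0.73529×5.56068) / 0.26471 = -2.5723
z₀ = exp(-2.5723) = 0.07636 ft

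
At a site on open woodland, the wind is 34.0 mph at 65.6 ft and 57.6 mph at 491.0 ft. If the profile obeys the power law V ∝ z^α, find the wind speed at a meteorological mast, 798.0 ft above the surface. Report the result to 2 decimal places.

65.41 mph

First find α: α = ln(V₂/V₁)/ln(z₂/z₁) = ln(57.6/34.0)/ln(491.0/65.6) = 0.52716/2.01287 = 0.2619
Extrapolate from 491.0 ft to 798.0 ft: V₃ = 57.6 × (798.0/491.0)^0.2619 = 57.6 × 1.1356 = 65.4127 mph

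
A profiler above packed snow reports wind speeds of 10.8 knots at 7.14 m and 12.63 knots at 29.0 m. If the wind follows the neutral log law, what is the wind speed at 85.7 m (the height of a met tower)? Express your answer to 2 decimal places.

14.04 knots

Log law: V ∝ ln(z/z₀). From the pair, with r = V₁/V₂ = 0.85511,
ln z₀ = (ln z₁ − r·ln z₂)/(1 − r) = (1.9657 − 0.85511×3.3673)/0.14489 = -6.3059 → z₀ = 0.001825 m
V₃ = V₁ · ln(z₃/z₀)/ln(z₁/z₀) = 10.8 × 10.7568/8.2716 = 14.0448 knots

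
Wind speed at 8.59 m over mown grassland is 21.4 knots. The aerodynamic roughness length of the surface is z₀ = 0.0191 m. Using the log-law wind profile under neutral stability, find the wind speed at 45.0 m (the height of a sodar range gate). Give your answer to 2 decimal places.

27.20 knots

Log law: V(z) ∝ ln(z/z₀), so V₂/V₁ = ln(z₂/z₀) / ln(z₁/z₀).
ln(45.0/0.0191) = 7.7647, ln(8.59/0.0191) = 6.1087
V₂ = 21.4 × 7.7647/6.1087 = 21.4 × 1.2711 = 27.2016 knots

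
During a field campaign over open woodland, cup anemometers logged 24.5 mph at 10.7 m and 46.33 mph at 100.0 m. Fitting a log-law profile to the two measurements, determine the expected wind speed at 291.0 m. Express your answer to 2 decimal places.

Log law: V ∝ ln(z/z₀). From the pair, with r = V₁/V₂ = 0.52882,
ln z₀ = (ln z₁ − r·ln z₂)/(1 − r) = (2.3702 − 0.52882×4.6052)/0.47118 = -0.1380 → z₀ = 0.8711 m
V₃ = V₁ · ln(z₃/z₀)/ln(z₁/z₀) = 24.5 × 5.8114/2.5083 = 56.7634 mph

56.76 mph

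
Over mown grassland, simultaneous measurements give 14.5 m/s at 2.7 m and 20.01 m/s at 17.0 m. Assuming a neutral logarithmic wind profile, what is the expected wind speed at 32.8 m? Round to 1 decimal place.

Log law: V ∝ ln(z/z₀). From the pair, with r = V₁/V₂ = 0.72464,
ln z₀ = (ln z₁ − r·ln z₂)/(1 − r) = (0.9933 − 0.72464×2.8332)/0.27536 = -3.8488 → z₀ = 0.02131 m
V₃ = V₁ · ln(z₃/z₀)/ln(z₁/z₀) = 14.5 × 7.3392/4.8420 = 21.9781 m/s

22.0 m/s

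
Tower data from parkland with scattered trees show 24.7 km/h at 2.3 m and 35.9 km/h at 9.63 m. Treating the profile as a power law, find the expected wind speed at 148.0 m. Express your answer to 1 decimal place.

73.3 km/h

First find α: α = ln(V₂/V₁)/ln(z₂/z₁) = ln(35.9/24.7)/ln(9.63/2.3) = 0.37393/1.43197 = 0.2611
Extrapolate from 9.63 m to 148.0 m: V₃ = 35.9 × (148.0/9.63)^0.2611 = 35.9 × 2.0411 = 73.2762 km/h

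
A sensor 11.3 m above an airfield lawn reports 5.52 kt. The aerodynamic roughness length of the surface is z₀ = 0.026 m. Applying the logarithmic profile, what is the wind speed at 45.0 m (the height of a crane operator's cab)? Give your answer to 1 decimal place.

6.8 kt

Log law: V(z) ∝ ln(z/z₀), so V₂/V₁ = ln(z₂/z₀) / ln(z₁/z₀).
ln(45.0/0.026) = 7.4563, ln(11.3/0.026) = 6.0745
V₂ = 5.52 × 7.4563/6.0745 = 5.52 × 1.2275 = 6.7757 kt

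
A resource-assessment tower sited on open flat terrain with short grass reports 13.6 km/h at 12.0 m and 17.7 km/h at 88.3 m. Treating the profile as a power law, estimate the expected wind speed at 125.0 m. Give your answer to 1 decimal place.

18.5 km/h

First find α: α = ln(V₂/V₁)/ln(z₂/z₁) = ln(17.7/13.6)/ln(88.3/12.0) = 0.26349/1.99583 = 0.1320
Extrapolate from 88.3 m to 125.0 m: V₃ = 17.7 × (125.0/88.3)^0.1320 = 17.7 × 1.0470 = 18.5311 km/h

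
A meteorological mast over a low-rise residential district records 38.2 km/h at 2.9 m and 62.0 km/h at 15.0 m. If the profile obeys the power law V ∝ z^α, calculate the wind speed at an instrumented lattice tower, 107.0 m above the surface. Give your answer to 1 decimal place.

110.6 km/h

First find α: α = ln(V₂/V₁)/ln(z₂/z₁) = ln(62.0/38.2)/ln(15.0/2.9) = 0.48430/1.64334 = 0.2947
Extrapolate from 15.0 m to 107.0 m: V₃ = 62.0 × (107.0/15.0)^0.2947 = 62.0 × 1.7843 = 110.6268 km/h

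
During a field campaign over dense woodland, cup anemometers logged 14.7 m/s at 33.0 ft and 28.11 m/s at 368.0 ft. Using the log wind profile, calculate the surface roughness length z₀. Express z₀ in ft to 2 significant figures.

z₀ ≈ 2.3 ft

Log law: V(z) ∝ ln(z/z₀). With r = V₁/V₂ = 14.7/28.11 = 0.52295,
r · ln(z₂/z₀) = ln(z₁/z₀) ⇒ ln z₀ = (ln z₁ − r·ln z₂)/(1 − r)
ln z₀ = (3.49651 − 0.52295×5.90808) / 0.47705 = 0.8529
z₀ = exp(0.8529) = 2.347 ft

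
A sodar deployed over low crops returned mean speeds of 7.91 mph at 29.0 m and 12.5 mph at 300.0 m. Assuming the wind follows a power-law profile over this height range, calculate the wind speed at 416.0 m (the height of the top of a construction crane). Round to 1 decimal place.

13.3 mph

First find α: α = ln(V₂/V₁)/ln(z₂/z₁) = ln(12.5/7.91)/ln(300.0/29.0) = 0.45760/2.33649 = 0.1958
Extrapolate from 300.0 m to 416.0 m: V₃ = 12.5 × (416.0/300.0)^0.1958 = 12.5 × 1.0661 = 13.3265 mph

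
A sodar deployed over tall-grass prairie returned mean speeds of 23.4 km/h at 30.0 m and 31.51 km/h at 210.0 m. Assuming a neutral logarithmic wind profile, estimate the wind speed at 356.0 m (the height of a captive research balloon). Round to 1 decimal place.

Log law: V ∝ ln(z/z₀). From the pair, with r = V₁/V₂ = 0.74262,
ln z₀ = (ln z₁ − r·ln z₂)/(1 − r) = (3.4012 − 0.74262×5.3471)/0.25738 = -2.2134 → z₀ = 0.1093 m
V₃ = V₁ · ln(z₃/z₀)/ln(z₁/z₀) = 23.4 × 8.0883/5.6146 = 33.7098 km/h

33.7 km/h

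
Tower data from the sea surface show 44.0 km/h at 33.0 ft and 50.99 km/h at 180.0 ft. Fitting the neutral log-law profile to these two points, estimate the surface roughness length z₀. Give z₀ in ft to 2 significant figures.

Log law: V(z) ∝ ln(z/z₀). With r = V₁/V₂ = 44.0/50.99 = 0.86291,
r · ln(z₂/z₀) = ln(z₁/z₀) ⇒ ln z₀ = (ln z₁ − r·ln z₂)/(1 − r)
ln z₀ = (3.49651 − 0.86291×5.19296) / 0.13709 = -7.1821
z₀ = exp(-7.1821) = 0.0007600 ft

z₀ ≈ 0.00076 ft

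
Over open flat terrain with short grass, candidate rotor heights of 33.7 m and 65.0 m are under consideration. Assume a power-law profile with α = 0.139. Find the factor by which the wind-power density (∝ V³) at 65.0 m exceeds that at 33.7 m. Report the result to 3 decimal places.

1.315

Speed ratio: V_B/V_A = (z_B/z_A)^α = (65.0/33.7)^0.139 = (1.9288)^0.139 = 1.09561
Power-density ratio: P_B/P_A = (V_B/V_A)³ = (1.09561)³ = 1.31511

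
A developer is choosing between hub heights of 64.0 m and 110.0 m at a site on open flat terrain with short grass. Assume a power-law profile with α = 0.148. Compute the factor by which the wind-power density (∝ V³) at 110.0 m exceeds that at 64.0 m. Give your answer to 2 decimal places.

Speed ratio: V_B/V_A = (z_B/z_A)^α = (110.0/64.0)^0.148 = (1.7188)^0.148 = 1.08346
Power-density ratio: P_B/P_A = (V_B/V_A)³ = (1.08346)³ = 1.27185

1.27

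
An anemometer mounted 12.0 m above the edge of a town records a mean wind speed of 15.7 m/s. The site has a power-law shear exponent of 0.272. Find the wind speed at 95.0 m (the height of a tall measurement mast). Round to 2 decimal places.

Power-law profile: V₂ = V₁ · (z₂/z₁)^α
V₂ = 15.7 × (95.0/12.0)^0.272 = 15.7 × (7.9167)^0.272
    = 15.7 × 1.7555 = 27.5615 m/s

27.56 m/s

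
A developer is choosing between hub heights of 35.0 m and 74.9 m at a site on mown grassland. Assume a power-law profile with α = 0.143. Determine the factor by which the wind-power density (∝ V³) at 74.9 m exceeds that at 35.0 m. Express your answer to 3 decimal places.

Speed ratio: V_B/V_A = (z_B/z_A)^α = (74.9/35.0)^0.143 = (2.1400)^0.143 = 1.11493
Power-density ratio: P_B/P_A = (V_B/V_A)³ = (1.11493)³ = 1.38595

1.386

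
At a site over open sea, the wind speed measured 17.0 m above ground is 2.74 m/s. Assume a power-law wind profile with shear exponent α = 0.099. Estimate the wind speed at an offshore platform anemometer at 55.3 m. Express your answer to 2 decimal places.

Power-law profile: V₂ = V₁ · (z₂/z₁)^α
V₂ = 2.74 × (55.3/17.0)^0.099 = 2.74 × (3.2529)^0.099
    = 2.74 × 1.1239 = 3.0794 m/s

3.08 m/s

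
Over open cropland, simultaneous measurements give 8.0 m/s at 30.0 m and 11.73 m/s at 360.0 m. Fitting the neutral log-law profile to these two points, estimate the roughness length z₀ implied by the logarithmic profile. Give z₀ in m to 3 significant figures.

Log law: V(z) ∝ ln(z/z₀). With r = V₁/V₂ = 8.0/11.73 = 0.68201,
r · ln(z₂/z₀) = ln(z₁/z₀) ⇒ ln z₀ = (ln z₁ − r·ln z₂)/(1 − r)
ln z₀ = (3.40120 − 0.68201×5.88610) / 0.31799 = -1.9284
z₀ = exp(-1.9284) = 0.1454 m

z₀ ≈ 0.145 m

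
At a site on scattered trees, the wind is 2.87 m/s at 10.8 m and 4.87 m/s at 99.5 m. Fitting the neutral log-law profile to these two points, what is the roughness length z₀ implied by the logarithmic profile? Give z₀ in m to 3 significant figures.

Log law: V(z) ∝ ln(z/z₀). With r = V₁/V₂ = 2.87/4.87 = 0.58932,
r · ln(z₂/z₀) = ln(z₁/z₀) ⇒ ln z₀ = (ln z₁ − r·ln z₂)/(1 − r)
ln z₀ = (2.37955 − 0.58932×4.60016) / 0.41068 = -0.8070
z₀ = exp(-0.8070) = 0.4462 m

z₀ ≈ 0.446 m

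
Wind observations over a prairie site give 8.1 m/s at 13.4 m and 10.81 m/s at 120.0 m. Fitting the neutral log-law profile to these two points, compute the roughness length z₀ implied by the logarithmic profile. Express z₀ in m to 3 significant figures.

Log law: V(z) ∝ ln(z/z₀). With r = V₁/V₂ = 8.1/10.81 = 0.74931,
r · ln(z₂/z₀) = ln(z₁/z₀) ⇒ ln z₀ = (ln z₁ − r·ln z₂)/(1 − r)
ln z₀ = (2.59525 − 0.74931×4.78749) / 0.25069 = -3.9572
z₀ = exp(-3.9572) = 0.01912 m

z₀ ≈ 0.0191 m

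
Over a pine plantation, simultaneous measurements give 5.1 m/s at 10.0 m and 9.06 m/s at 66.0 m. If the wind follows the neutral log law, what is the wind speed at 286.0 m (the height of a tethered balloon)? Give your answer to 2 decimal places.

Log law: V ∝ ln(z/z₀). From the pair, with r = V₁/V₂ = 0.56291,
ln z₀ = (ln z₁ − r·ln z₂)/(1 − r) = (2.3026 − 0.56291×4.1897)/0.43709 = -0.1277 → z₀ = 0.8801 m
V₃ = V₁ · ln(z₃/z₀)/ln(z₁/z₀) = 5.1 × 5.7837/2.4303 = 12.1371 m/s

12.14 m/s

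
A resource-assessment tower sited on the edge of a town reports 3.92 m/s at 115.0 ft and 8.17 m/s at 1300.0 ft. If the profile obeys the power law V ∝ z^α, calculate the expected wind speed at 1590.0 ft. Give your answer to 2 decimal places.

8.68 m/s

First find α: α = ln(V₂/V₁)/ln(z₂/z₁) = ln(8.17/3.92)/ln(1300.0/115.0) = 0.73438/2.42519 = 0.3028
Extrapolate from 1300.0 ft to 1590.0 ft: V₃ = 8.17 × (1590.0/1300.0)^0.3028 = 8.17 × 1.0629 = 8.6837 m/s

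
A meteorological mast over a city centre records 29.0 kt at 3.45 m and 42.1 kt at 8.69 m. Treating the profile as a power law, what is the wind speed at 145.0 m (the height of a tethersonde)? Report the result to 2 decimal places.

First find α: α = ln(V₂/V₁)/ln(z₂/z₁) = ln(42.1/29.0)/ln(8.69/3.45) = 0.37275/0.92380 = 0.4035
Extrapolate from 8.69 m to 145.0 m: V₃ = 42.1 × (145.0/8.69)^0.4035 = 42.1 × 3.1133 = 131.0685 kt

131.07 kt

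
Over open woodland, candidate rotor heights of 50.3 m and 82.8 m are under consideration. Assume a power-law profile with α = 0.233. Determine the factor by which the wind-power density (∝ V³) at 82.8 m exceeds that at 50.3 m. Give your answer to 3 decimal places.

1.417

Speed ratio: V_B/V_A = (z_B/z_A)^α = (82.8/50.3)^0.233 = (1.6461)^0.233 = 1.12314
Power-density ratio: P_B/P_A = (V_B/V_A)³ = (1.12314)³ = 1.41680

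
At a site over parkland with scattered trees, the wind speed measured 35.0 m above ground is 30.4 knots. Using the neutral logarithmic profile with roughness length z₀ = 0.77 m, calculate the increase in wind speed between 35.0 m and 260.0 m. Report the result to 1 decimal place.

Log law: V₂ = V₁ · ln(z₂/z₀)/ln(z₁/z₀) = 30.4 × 5.8220/3.8167 = 46.3724 knots
ΔV = 46.3724 − 30.4 = 15.9724 knots

16.0 knots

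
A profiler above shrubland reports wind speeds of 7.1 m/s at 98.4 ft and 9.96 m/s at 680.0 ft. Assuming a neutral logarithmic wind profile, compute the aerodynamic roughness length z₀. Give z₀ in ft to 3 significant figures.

Log law: V(z) ∝ ln(z/z₀). With r = V₁/V₂ = 7.1/9.96 = 0.71285,
r · ln(z₂/z₀) = ln(z₁/z₀) ⇒ ln z₀ = (ln z₁ − r·ln z₂)/(1 − r)
ln z₀ = (4.58904 − 0.71285×6.52209) / 0.28715 = -0.2098
z₀ = exp(-0.2098) = 0.8108 ft

z₀ ≈ 0.811 ft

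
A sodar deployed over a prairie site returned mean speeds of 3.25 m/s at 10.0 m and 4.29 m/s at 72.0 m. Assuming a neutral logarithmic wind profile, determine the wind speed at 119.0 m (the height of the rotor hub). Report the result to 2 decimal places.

Log law: V ∝ ln(z/z₀). From the pair, with r = V₁/V₂ = 0.75758,
ln z₀ = (ln z₁ − r·ln z₂)/(1 − r) = (2.3026 − 0.75758×4.2767)/0.24242 = -3.8664 → z₀ = 0.02093 m
V₃ = V₁ · ln(z₃/z₀)/ln(z₁/z₀) = 3.25 × 8.6455/6.1690 = 4.5547 m/s

4.55 m/s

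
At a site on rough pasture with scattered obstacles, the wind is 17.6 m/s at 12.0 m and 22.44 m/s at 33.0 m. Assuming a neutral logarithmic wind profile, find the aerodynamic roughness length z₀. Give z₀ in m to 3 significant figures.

Log law: V(z) ∝ ln(z/z₀). With r = V₁/V₂ = 17.6/22.44 = 0.78431,
r · ln(z₂/z₀) = ln(z₁/z₀) ⇒ ln z₀ = (ln z₁ − r·ln z₂)/(1 − r)
ln z₀ = (2.48491 − 0.78431×3.49651) / 0.21569 = -1.1936
z₀ = exp(-1.1936) = 0.3031 m

z₀ ≈ 0.303 m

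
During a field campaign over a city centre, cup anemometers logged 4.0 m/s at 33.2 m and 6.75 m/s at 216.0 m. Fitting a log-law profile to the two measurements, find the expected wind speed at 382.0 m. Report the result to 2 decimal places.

7.59 m/s

Log law: V ∝ ln(z/z₀). From the pair, with r = V₁/V₂ = 0.59259,
ln z₀ = (ln z₁ − r·ln z₂)/(1 − r) = (3.5025 − 0.59259×5.3753)/0.40741 = 0.7786 → z₀ = 2.178 m
V₃ = V₁ · ln(z₃/z₀)/ln(z₁/z₀) = 4.0 × 5.1668/2.7240 = 7.5872 m/s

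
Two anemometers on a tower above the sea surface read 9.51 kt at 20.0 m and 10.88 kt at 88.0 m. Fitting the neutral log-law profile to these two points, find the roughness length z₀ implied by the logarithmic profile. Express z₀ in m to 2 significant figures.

z₀ ≈ 0.00068 m

Log law: V(z) ∝ ln(z/z₀). With r = V₁/V₂ = 9.51/10.88 = 0.87408,
r · ln(z₂/z₀) = ln(z₁/z₀) ⇒ ln z₀ = (ln z₁ − r·ln z₂)/(1 − r)
ln z₀ = (2.99573 − 0.87408×4.47734) / 0.12592 = -7.2890
z₀ = exp(-7.2890) = 0.0006830 m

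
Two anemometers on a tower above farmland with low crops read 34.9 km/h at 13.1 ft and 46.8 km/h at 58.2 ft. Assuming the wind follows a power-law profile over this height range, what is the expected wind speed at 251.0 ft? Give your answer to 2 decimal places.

62.39 km/h

First find α: α = ln(V₂/V₁)/ln(z₂/z₁) = ln(46.8/34.9)/ln(58.2/13.1) = 0.29340/1.49127 = 0.1967
Extrapolate from 58.2 ft to 251.0 ft: V₃ = 46.8 × (251.0/58.2)^0.1967 = 46.8 × 1.3332 = 62.3919 km/h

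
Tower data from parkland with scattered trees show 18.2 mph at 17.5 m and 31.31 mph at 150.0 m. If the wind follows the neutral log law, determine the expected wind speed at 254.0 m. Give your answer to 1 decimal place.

Log law: V ∝ ln(z/z₀). From the pair, with r = V₁/V₂ = 0.58128,
ln z₀ = (ln z₁ − r·ln z₂)/(1 − r) = (2.8622 − 0.58128×5.0106)/0.41872 = -0.1204 → z₀ = 0.8866 m
V₃ = V₁ · ln(z₃/z₀)/ln(z₁/z₀) = 18.2 × 5.6577/2.9826 = 34.5240 mph

34.5 mph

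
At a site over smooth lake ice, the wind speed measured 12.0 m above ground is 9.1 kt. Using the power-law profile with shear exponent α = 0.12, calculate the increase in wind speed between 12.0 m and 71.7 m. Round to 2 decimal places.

2.18 kt

Power law: V₂ = V₁ · (z₂/z₁)^α = 9.1 × (5.9750)^0.12 = 11.2772 kt
ΔV = 11.2772 − 9.1 = 2.1772 kt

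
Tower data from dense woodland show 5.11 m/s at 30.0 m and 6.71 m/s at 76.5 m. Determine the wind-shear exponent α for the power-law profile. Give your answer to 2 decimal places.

α ≈ 0.29

Power law: V₂/V₁ = (z₂/z₁)^α ⇒ α = ln(V₂/V₁) / ln(z₂/z₁)
α = ln(6.71/5.11) / ln(76.5/30.0) = ln(1.3131) / ln(2.5500)
  = 0.27240 / 0.93609 = 0.29100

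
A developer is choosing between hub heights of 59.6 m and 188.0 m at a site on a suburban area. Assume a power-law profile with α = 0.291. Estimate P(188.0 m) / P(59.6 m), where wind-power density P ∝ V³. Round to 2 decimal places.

2.73

Speed ratio: V_B/V_A = (z_B/z_A)^α = (188.0/59.6)^0.291 = (3.1544)^0.291 = 1.39696
Power-density ratio: P_B/P_A = (V_B/V_A)³ = (1.39696)³ = 2.72615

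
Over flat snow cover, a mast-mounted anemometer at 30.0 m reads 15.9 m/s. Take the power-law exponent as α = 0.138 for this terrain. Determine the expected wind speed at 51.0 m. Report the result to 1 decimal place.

Power-law profile: V₂ = V₁ · (z₂/z₁)^α
V₂ = 15.9 × (51.0/30.0)^0.138 = 15.9 × (1.7000)^0.138
    = 15.9 × 1.0760 = 17.1080 m/s

17.1 m/s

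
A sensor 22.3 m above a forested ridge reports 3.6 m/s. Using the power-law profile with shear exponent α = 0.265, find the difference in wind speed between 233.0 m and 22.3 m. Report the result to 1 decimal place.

Power law: V₂ = V₁ · (z₂/z₁)^α = 3.6 × (10.4484)^0.265 = 6.7043 m/s
ΔV = 6.7043 − 3.6 = 3.1043 m/s

3.1 m/s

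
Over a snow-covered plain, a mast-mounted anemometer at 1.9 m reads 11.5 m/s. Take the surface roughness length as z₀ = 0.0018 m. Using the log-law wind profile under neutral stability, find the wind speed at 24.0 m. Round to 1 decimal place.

Log law: V(z) ∝ ln(z/z₀), so V₂/V₁ = ln(z₂/z₀) / ln(z₁/z₀).
ln(24.0/0.0018) = 9.4980, ln(1.9/0.0018) = 6.9618
V₂ = 11.5 × 9.4980/6.9618 = 11.5 × 1.3643 = 15.6895 m/s

15.7 m/s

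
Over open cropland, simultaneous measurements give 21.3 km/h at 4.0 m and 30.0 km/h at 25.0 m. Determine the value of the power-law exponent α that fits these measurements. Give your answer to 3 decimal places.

Power law: V₂/V₁ = (z₂/z₁)^α ⇒ α = ln(V₂/V₁) / ln(z₂/z₁)
α = ln(30.0/21.3) / ln(25.0/4.0) = ln(1.4085) / ln(6.2500)
  = 0.34249 / 1.83258 = 0.18689

α ≈ 0.187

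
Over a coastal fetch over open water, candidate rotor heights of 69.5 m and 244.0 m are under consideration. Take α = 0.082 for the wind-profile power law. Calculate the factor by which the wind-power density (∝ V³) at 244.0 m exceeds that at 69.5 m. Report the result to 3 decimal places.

1.362

Speed ratio: V_B/V_A = (z_B/z_A)^α = (244.0/69.5)^0.082 = (3.5108)^0.082 = 1.10847
Power-density ratio: P_B/P_A = (V_B/V_A)³ = (1.10847)³ = 1.36198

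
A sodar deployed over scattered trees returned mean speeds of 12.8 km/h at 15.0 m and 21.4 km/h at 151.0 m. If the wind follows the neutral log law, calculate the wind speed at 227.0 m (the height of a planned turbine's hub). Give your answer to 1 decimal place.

Log law: V ∝ ln(z/z₀). From the pair, with r = V₁/V₂ = 0.59813,
ln z₀ = (ln z₁ − r·ln z₂)/(1 − r) = (2.7081 − 0.59813×5.0173)/0.40187 = -0.7289 → z₀ = 0.4824 m
V₃ = V₁ · ln(z₃/z₀)/ln(z₁/z₀) = 12.8 × 6.1539/3.4370 = 22.9182 km/h

22.9 km/h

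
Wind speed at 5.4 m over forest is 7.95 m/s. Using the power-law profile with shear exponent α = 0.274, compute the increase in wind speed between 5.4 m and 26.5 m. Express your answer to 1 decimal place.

Power law: V₂ = V₁ · (z₂/z₁)^α = 7.95 × (4.9074)^0.274 = 12.2931 m/s
ΔV = 12.2931 − 7.95 = 4.3431 m/s

4.3 m/s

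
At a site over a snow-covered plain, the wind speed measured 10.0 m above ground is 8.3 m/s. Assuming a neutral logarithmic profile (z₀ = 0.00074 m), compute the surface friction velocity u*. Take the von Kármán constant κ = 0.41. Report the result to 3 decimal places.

Log law: V(z) = (u*/κ) · ln(z/z₀) ⇒ u* = κ · V / ln(z/z₀)
u* = 0.41 × 8.3 / ln(10.0/0.00074) = 0.41 × 8.3 / 9.5114
   = 3.4030 / 9.5114 = 0.3578 m/s

u* ≈ 0.358 m/s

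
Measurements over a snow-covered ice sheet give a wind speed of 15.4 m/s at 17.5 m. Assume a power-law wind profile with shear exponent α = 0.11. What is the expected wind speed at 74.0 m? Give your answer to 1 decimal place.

Power-law profile: V₂ = V₁ · (z₂/z₁)^α
V₂ = 15.4 × (74.0/17.5)^0.11 = 15.4 × (4.2286)^0.11
    = 15.4 × 1.1719 = 18.0469 m/s

18.0 m/s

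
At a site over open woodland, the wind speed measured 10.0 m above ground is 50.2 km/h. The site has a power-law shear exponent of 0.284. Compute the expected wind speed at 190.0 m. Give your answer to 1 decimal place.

Power-law profile: V₂ = V₁ · (z₂/z₁)^α
V₂ = 50.2 × (190.0/10.0)^0.284 = 50.2 × (19.0000)^0.284
    = 50.2 × 2.3076 = 115.8430 km/h

115.8 km/h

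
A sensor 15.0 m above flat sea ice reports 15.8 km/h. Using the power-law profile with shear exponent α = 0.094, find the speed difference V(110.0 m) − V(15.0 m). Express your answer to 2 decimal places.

Power law: V₂ = V₁ · (z₂/z₁)^α = 15.8 × (7.3333)^0.094 = 19.0544 km/h
ΔV = 19.0544 − 15.8 = 3.2544 km/h

3.25 km/h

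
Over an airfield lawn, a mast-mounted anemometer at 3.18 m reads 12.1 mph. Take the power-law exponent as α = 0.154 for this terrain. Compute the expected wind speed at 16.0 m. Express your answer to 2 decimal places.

Power-law profile: V₂ = V₁ · (z₂/z₁)^α
V₂ = 12.1 × (16.0/3.18)^0.154 = 12.1 × (5.0314)^0.154
    = 12.1 × 1.2825 = 15.5184 mph

15.52 mph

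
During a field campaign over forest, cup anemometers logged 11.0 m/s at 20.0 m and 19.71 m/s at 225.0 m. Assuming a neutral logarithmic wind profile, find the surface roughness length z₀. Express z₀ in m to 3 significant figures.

Log law: V(z) ∝ ln(z/z₀). With r = V₁/V₂ = 11.0/19.71 = 0.55809,
r · ln(z₂/z₀) = ln(z₁/z₀) ⇒ ln z₀ = (ln z₁ − r·ln z₂)/(1 − r)
ln z₀ = (2.99573 − 0.55809×5.41610) / 0.44191 = -0.0610
z₀ = exp(-0.0610) = 0.9408 m

z₀ ≈ 0.941 m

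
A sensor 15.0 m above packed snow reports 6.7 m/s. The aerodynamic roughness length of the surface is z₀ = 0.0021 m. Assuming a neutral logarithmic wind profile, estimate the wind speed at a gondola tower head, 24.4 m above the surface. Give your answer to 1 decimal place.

7.1 m/s

Log law: V(z) ∝ ln(z/z₀), so V₂/V₁ = ln(z₂/z₀) / ln(z₁/z₀).
ln(24.4/0.0021) = 9.3604, ln(15.0/0.0021) = 8.8739
V₂ = 6.7 × 9.3604/8.8739 = 6.7 × 1.0548 = 7.0673 m/s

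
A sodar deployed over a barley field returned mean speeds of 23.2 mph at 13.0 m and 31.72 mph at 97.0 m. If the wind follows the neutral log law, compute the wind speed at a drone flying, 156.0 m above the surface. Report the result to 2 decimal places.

33.73 mph

Log law: V ∝ ln(z/z₀). From the pair, with r = V₁/V₂ = 0.73140,
ln z₀ = (ln z₁ − r·ln z₂)/(1 − r) = (2.5649 − 0.73140×4.5747)/0.26860 = -2.9076 → z₀ = 0.05460 m
V₃ = V₁ · ln(z₃/z₀)/ln(z₁/z₀) = 23.2 × 7.9575/5.4726 = 33.7343 mph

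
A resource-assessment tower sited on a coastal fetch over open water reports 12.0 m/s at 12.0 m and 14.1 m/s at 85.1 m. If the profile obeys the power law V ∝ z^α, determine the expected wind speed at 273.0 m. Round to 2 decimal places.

15.52 m/s

First find α: α = ln(V₂/V₁)/ln(z₂/z₁) = ln(14.1/12.0)/ln(85.1/12.0) = 0.16127/1.95892 = 0.0823
Extrapolate from 85.1 m to 273.0 m: V₃ = 14.1 × (273.0/85.1)^0.0823 = 14.1 × 1.1007 = 15.5201 m/s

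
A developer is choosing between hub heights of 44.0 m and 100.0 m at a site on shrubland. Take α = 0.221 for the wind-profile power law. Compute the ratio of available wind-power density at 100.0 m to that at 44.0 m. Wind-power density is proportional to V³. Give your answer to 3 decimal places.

1.723

Speed ratio: V_B/V_A = (z_B/z_A)^α = (100.0/44.0)^0.221 = (2.2727)^0.221 = 1.19894
Power-density ratio: P_B/P_A = (V_B/V_A)³ = (1.19894)³ = 1.72342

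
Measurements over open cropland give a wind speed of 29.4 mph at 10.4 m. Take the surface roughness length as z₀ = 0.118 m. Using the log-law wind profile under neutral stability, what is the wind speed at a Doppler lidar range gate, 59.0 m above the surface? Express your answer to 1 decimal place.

Log law: V(z) ∝ ln(z/z₀), so V₂/V₁ = ln(z₂/z₀) / ln(z₁/z₀).
ln(59.0/0.118) = 6.2146, ln(10.4/0.118) = 4.4789
V₂ = 29.4 × 6.2146/4.4789 = 29.4 × 1.3875 = 40.7936 mph

40.8 mph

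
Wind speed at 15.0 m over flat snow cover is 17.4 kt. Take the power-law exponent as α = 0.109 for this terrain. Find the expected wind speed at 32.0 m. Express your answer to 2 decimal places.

18.90 kt

Power-law profile: V₂ = V₁ · (z₂/z₁)^α
V₂ = 17.4 × (32.0/15.0)^0.109 = 17.4 × (2.1333)^0.109
    = 17.4 × 1.0861 = 18.8980 kt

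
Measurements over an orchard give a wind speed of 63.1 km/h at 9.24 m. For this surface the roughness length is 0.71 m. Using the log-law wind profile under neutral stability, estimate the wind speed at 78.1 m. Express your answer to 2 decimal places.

Log law: V(z) ∝ ln(z/z₀), so V₂/V₁ = ln(z₂/z₀) / ln(z₁/z₀).
ln(78.1/0.71) = 4.7005, ln(9.24/0.71) = 2.5660
V₂ = 63.1 × 4.7005/2.5660 = 63.1 × 1.8318 = 115.5871 km/h

115.59 km/h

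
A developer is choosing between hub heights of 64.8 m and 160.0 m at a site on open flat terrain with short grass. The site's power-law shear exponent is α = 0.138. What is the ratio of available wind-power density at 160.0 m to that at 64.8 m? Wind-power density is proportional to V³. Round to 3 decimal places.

Speed ratio: V_B/V_A = (z_B/z_A)^α = (160.0/64.8)^0.138 = (2.4691)^0.138 = 1.13285
Power-density ratio: P_B/P_A = (V_B/V_A)³ = (1.13285)³ = 1.45383

1.454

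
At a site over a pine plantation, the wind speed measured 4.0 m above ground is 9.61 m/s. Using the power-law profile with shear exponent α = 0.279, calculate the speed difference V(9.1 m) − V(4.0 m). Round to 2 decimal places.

2.48 m/s

Power law: V₂ = V₁ · (z₂/z₁)^α = 9.61 × (2.2750)^0.279 = 12.0871 m/s
ΔV = 12.0871 − 9.61 = 2.4771 m/s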